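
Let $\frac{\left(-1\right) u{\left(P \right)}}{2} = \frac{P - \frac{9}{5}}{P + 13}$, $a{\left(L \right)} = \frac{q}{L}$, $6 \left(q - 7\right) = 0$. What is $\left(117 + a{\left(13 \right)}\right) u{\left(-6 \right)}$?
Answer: $\frac{9168}{35} \approx 261.94$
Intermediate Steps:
$q = 7$ ($q = 7 + \frac{1}{6} \cdot 0 = 7 + 0 = 7$)
$a{\left(L \right)} = \frac{7}{L}$
$u{\left(P \right)} = - \frac{2 \left(- \frac{9}{5} + P\right)}{13 + P}$ ($u{\left(P \right)} = - 2 \frac{P - \frac{9}{5}}{P + 13} = - 2 \frac{P - \frac{9}{5}}{13 + P} = - 2 \frac{- \frac{9}{5} + P}{13 + P} = - \frac{2 \left(- \frac{9}{5} + P\right)}{13 + P}$)
$\left(117 + a{\left(13 \right)}\right) u{\left(-6 \right)} = \left(117 + \frac{7}{13}\right) \frac{2 \left(9 - -30\right)}{5 \left(13 - 6\right)} = \left(117 + 7 \cdot \frac{1}{13}\right) \frac{2 \left(9 + 30\right)}{5 \cdot 7} = \left(117 + \frac{7}{13}\right) \frac{2}{5} \cdot \frac{1}{7} \cdot 39 = \frac{1528}{13} \cdot \frac{78}{35} = \frac{9168}{35}$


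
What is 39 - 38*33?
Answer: -1215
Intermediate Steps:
39 - 38*33 = 39 - 1254 = -1215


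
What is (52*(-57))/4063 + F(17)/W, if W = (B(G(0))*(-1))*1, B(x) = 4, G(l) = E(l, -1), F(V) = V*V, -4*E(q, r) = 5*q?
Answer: -1186063/16252 ≈ -72.979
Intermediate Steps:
E(q, r) = -5*q/4
F(V) = V²
G(l) = -5*l/4
W = -4 (W = (4*(-1))*1 = -4*1 = -4)
(52*(-57))/4063 + F(17)/W = (52*(-57))/4063 + 17²/(-4) = -2964*1/4063 + 289*(-¼) = -2964/4063 - 289/4 = -1186063/16252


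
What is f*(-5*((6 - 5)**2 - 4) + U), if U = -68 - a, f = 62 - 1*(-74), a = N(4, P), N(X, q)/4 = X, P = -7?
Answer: -9384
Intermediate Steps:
N(X, q) = 4*X
a = 16 (a = 4*4 = 16)
f = 136 (f = 62 + 74 = 136)
U = -84 (U = -68 - 1*16 = -68 - 16 = -84)
f*(-5*((6 - 5)**2 - 4) + U) = 136*(-5*((6 - 5)**2 - 4) - 84) = 136*(-5*(1**2 - 4) - 84) = 136*(-5*(1 - 4) - 84) = 136*(-5*(-3) - 84) = 136*(15 - 84) = 136*(-69) = -9384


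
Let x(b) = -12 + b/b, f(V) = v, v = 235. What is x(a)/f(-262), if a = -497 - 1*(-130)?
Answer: -11/235 ≈ -0.046808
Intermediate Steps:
a = -367 (a = -497 + 130 = -367)
f(V) = 235
x(b) = -11 (x(b) = -12 + 1 = -11)
x(a)/f(-262) = -11/235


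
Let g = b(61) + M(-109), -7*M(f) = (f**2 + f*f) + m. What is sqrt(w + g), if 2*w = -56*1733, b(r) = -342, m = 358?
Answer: I*sqrt(2563274)/7 ≈ 228.72*I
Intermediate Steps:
w = -48524 (w = (-56*1733)/2 = (1/2)*(-97048) = -48524)
M(f) = -358/7 - 2*f**2/7 (M(f) = -((f**2 + f*f) + 358)/7 = -((f**2 + f**2) + 358)/7 = -(2*f**2 + 358)/7 = -(358 + 2*f**2)/7 = -358/7 - 2*f**2/7)
g = -26514/7 (g = -342 + (-358/7 - 2/7*(-109)**2) = -342 + (-358/7 - 2/7*11881) = -342 + (-358/7 - 23762/7) = -342 - 24120/7 = -26514/7 ≈ -3787.7)
sqrt(w + g) = sqrt(-48524 - 26514/7) = sqrt(-366182/7) = I*sqrt(2563274)/7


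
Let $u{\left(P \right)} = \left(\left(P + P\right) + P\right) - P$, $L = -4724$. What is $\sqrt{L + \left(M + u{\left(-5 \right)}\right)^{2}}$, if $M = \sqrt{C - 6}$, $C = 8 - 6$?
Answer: $2 \sqrt{-1181 + \left(-5 + i\right)^{2}} \approx 0.29399 - 68.03 i$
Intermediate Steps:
$C = 2$ ($C = 8 - 6 = 2$)
$M = 2 i$ ($M = \sqrt{2 - 6} = \sqrt{-4} = 2 i \approx 2.0 i$)
$u{\left(P \right)} = 2 P$ ($u{\left(P \right)} = \left(2 P + P\right) - P = 3 P - P = 2 P$)
$\sqrt{L + \left(M + u{\left(-5 \right)}\right)^{2}} = \sqrt{-4724 + \left(2 i + 2 \left(-5\right)\right)^{2}} = \sqrt{-4724 + \left(2 i - 10\right)^{2}} = \sqrt{-4724 + \left(-10 + 2 i\right)^{2}}$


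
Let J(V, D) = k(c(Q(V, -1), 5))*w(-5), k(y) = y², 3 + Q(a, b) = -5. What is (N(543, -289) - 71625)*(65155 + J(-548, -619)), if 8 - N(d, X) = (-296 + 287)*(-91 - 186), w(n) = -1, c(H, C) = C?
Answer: -4826784300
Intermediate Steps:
Q(a, b) = -8 (Q(a, b) = -3 - 5 = -8)
N(d, X) = -2485 (N(d, X) = 8 - (-296 + 287)*(-91 - 186) = 8 - (-9)*(-277) = 8 - 1*2493 = 8 - 2493 = -2485)
J(V, D) = -25 (J(V, D) = 5²*(-1) = 25*(-1) = -25)
(N(543, -289) - 71625)*(65155 + J(-548, -619)) = (-2485 - 71625)*(65155 - 25) = -74110*65130 = -4826784300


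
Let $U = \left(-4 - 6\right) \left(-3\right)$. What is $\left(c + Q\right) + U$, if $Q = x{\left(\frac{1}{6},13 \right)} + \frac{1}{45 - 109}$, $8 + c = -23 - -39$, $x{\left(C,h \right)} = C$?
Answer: $\frac{7325}{192} \approx 38.151$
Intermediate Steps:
$c = 8$ ($c = -8 - -16 = -8 + \left(-23 + 39\right) = -8 + 16 = 8$)
$U = 30$ ($U = \left(-10\right) \left(-3\right) = 30$)
$Q = \frac{29}{192}$ ($Q = \frac{1}{6} + \frac{1}{45 - 109} = \frac{1}{6} + \frac{1}{-64} = \frac{1}{6} - \frac{1}{64} = \frac{29}{192} \approx 0.15104$)
$\left(c + Q\right) + U = \left(8 + \frac{29}{192}\right) + 30 = \frac{1565}{192} + 30 = \frac{7325}{192}$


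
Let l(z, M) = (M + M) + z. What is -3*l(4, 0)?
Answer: -12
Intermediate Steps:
l(z, M) = z + 2*M (l(z, M) = 2*M + z = z + 2*M)
-3*l(4, 0) = -3*(4 + 2*0) = -3*(4 + 0) = -3*4 = -12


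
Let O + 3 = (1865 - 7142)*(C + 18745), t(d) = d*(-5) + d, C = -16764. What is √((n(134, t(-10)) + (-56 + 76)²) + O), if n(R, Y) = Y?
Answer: 10*I*√104533 ≈ 3233.2*I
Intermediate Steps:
t(d) = -4*d (t(d) = -5*d + d = -4*d)
O = -10453740 (O = -3 + (1865 - 7142)*(-16764 + 18745) = -3 - 5277*1981 = -3 - 10453737 = -10453740)
√((n(134, t(-10)) + (-56 + 76)²) + O) = √((-4*(-10) + (-56 + 76)²) - 10453740) = √((40 + 20²) - 10453740) = √((40 + 400) - 10453740) = √(440 - 10453740) = √(-10453300) = 10*I*√104533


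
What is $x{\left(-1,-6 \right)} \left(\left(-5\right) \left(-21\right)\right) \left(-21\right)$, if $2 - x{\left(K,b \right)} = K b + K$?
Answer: $6615$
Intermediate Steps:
$x{\left(K,b \right)} = 2 - K - K b$ ($x{\left(K,b \right)} = 2 - \left(K b + K\right) = 2 - \left(K + K b\right) = 2 - K - K b$)
$x{\left(-1,-6 \right)} \left(\left(-5\right) \left(-21\right)\right) \left(-21\right) = \left(2 - -1 - \left(-1\right) \left(-6\right)\right) \left(\left(-5\right) \left(-21\right)\right) \left(-21\right) = \left(2 + 1 - 6\right) 105 \left(-21\right) = \left(-3\right) 105 \left(-21\right) = \left(-315\right) \left(-21\right) = 6615$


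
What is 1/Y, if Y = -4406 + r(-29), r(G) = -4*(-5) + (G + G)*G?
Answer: -1/2704 ≈ -0.00036982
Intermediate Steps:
r(G) = 20 + 2*G² (r(G) = 20 + (2*G)*G = 20 + 2*G²)
Y = -2704 (Y = -4406 + (20 + 2*(-29)²) = -4406 + (20 + 2*841) = -4406 + (20 + 1682) = -4406 + 1702 = -2704)
1/Y = 1/(-2704) = -1/2704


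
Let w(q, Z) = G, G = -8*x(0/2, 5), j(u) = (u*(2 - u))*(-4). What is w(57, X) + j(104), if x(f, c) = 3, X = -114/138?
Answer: 42408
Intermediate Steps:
X = -19/23 (X = -114*1/138 = -19/23 ≈ -0.82609)
j(u) = -4*u*(2 - u)
G = -24 (G = -8*3 = -24)
w(q, Z) = -24
w(57, X) + j(104) = -24 + 4*104*(-2 + 104) = -24 + 4*104*102 = -24 + 42432 = 42408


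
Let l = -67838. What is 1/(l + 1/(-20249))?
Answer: -20249/1373651663 ≈ -1.4741e-5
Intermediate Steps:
1/(l + 1/(-20249)) = 1/(-67838 + 1/(-20249)) = 1/(-67838 - 1/20249) = 1/(-1373651663/20249) = -20249/1373651663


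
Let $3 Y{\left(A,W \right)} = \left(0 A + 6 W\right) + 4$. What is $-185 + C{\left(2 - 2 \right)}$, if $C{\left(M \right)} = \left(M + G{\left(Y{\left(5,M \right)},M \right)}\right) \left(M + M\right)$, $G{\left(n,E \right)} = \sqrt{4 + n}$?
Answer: $-185$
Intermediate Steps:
$Y{\left(A,W \right)} = \frac{4}{3} + 2 W$ ($Y{\left(A,W \right)} = \frac{\left(0 A + 6 W\right) + 4}{3} = \frac{\left(0 + 6 W\right) + 4}{3} = \frac{6 W + 4}{3} = \frac{4 + 6 W}{3} = \frac{4}{3} + 2 W$)
$C{\left(M \right)} = 2 M \left(M + \sqrt{\frac{16}{3} + 2 M}\right)$ ($C{\left(M \right)} = \left(M + \sqrt{4 + \left(\frac{4}{3} + 2 M\right)}\right) \left(M + M\right) = \left(M + \sqrt{\frac{16}{3} + 2 M}\right) 2 M = 2 M \left(M + \sqrt{\frac{16}{3} + 2 M}\right)$)
$-185 + C{\left(2 - 2 \right)} = -185 + \frac{2 \left(2 - 2\right) \left(\sqrt{48 + 18 \left(2 - 2\right)} + 3 \left(2 - 2\right)\right)}{3} = -185 + \frac{2}{3} \cdot 0 \left(\sqrt{48 + 18 \cdot 0} + 3 \cdot 0\right) = -185 + \frac{2}{3} \cdot 0 \left(\sqrt{48 + 0} + 0\right) = -185 + \frac{2}{3} \cdot 0 \left(\sqrt{48} + 0\right) = -185 + \frac{2}{3} \cdot 0 \left(4 \sqrt{3} + 0\right) = -185 + \frac{2}{3} \cdot 0 \cdot 4 \sqrt{3} = -185 + 0 = -185$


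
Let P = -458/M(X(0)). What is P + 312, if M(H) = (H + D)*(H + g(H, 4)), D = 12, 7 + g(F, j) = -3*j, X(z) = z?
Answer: 35797/114 ≈ 314.01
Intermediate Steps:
g(F, j) = -7 - 3*j
M(H) = (-19 + H)*(12 + H) (M(H) = (H + 12)*(H + (-7 - 3*4)) = (12 + H)*(H + (-7 - 12)) = (12 + H)*(H - 19) = (12 + H)*(-19 + H) = (-19 + H)*(12 + H))
P = 229/114 (P = -458/(-228 + 0² - 7*0) = -458/(-228 + 0 + 0) = -458/(-228) = -458*(-1/228) = 229/114 ≈ 2.0088)
P + 312 = 229/114 + 312 = 35797/114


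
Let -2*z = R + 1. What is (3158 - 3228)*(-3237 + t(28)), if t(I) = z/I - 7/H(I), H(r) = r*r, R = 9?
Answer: 1812825/8 ≈ 2.2660e+5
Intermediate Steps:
H(r) = r²
z = -5 (z = -(9 + 1)/2 = -½*10 = -5)
t(I) = -7/I² - 5/I (t(I) = -5/I - 7/I² = -7/I² - 5/I)
(3158 - 3228)*(-3237 + t(28)) = (3158 - 3228)*(-3237 + (-7 - 5*28)/28²) = -70*(-3237 + (-7 - 140)/784) = -70*(-3237 + (1/784)*(-147)) = -70*(-3237 - 3/16) = -70*(-51795/16) = 1812825/8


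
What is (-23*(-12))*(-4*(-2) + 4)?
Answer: 3312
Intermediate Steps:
(-23*(-12))*(-4*(-2) + 4) = 276*(8 + 4) = 276*12 = 3312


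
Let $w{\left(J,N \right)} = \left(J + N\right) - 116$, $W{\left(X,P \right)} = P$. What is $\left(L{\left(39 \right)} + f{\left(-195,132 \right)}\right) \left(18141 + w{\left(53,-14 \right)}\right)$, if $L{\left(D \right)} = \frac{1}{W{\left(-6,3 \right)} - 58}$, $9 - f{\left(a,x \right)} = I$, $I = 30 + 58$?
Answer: $- \frac{78506144}{55} \approx -1.4274 \cdot 10^{6}$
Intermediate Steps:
$I = 88$
$f{\left(a,x \right)} = -79$ ($f{\left(a,x \right)} = 9 - 88 = -79$)
$w{\left(J,N \right)} = -116 + J + N$
$L{\left(D \right)} = - \frac{1}{55}$ ($L{\left(D \right)} = \frac{1}{3 - 58} = \frac{1}{-55} = - \frac{1}{55}$)
$\left(L{\left(39 \right)} + f{\left(-195,132 \right)}\right) \left(18141 + w{\left(53,-14 \right)}\right) = \left(- \frac{1}{55} - 79\right) \left(18141 - 77\right) = - \frac{4346 \left(18141 - 77\right)}{55} = \left(- \frac{4346}{55}\right) 18064 = - \frac{78506144}{55}$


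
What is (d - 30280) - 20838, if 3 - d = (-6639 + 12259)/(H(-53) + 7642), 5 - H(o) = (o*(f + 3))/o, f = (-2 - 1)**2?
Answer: -78053729/1527 ≈ -51116.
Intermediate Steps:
f = 9 (f = (-3)**2 = 9)
H(o) = -7 (H(o) = 5 - o*(9 + 3)/o = 5 - o*12/o = 5 - 12*o/o = 5 - 1*12 = 5 - 12 = -7)
d = 3457/1527 (d = 3 - (-6639 + 12259)/(-7 + 7642) = 3 - 5620/7635 = 3 - 1*1124/1527 = 3 - 1124/1527 = 3457/1527 ≈ 2.2639)
(d - 30280) - 20838 = (3457/1527 - 30280) - 20838 = -46234103/1527 - 20838 = -78053729/1527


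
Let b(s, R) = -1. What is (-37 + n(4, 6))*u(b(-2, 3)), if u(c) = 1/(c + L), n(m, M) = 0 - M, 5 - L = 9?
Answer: 43/5 ≈ 8.6000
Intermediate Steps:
L = -4 (L = 5 - 1*9 = 5 - 9 = -4)
n(m, M) = -M
u(c) = 1/(-4 + c) (u(c) = 1/(c - 4) = 1/(-4 + c))
(-37 + n(4, 6))*u(b(-2, 3)) = (-37 - 1*6)/(-4 - 1) = (-37 - 6)/(-5) = -43*(-1/5) = 43/5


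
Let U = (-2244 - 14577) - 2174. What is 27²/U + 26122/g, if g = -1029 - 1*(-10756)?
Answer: 489096407/184764365 ≈ 2.6471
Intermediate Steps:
U = -18995 (U = -16821 - 2174 = -18995)
g = 9727 (g = -1029 + 10756 = 9727)
27²/U + 26122/g = 27²/(-18995) + 26122/9727 = 729*(-1/18995) + 26122*(1/9727) = -729/18995 + 26122/9727 = 489096407/184764365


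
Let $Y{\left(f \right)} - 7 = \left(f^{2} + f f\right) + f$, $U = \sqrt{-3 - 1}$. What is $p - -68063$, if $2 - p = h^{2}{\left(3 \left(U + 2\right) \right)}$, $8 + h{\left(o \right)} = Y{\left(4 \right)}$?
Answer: $66840$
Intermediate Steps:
$U = 2 i$ ($U = \sqrt{-4} = 2 i \approx 2.0 i$)
$Y{\left(f \right)} = 7 + f + 2 f^{2}$ ($Y{\left(f \right)} = 7 + \left(\left(f^{2} + f f\right) + f\right) = 7 + \left(\left(f^{2} + f^{2}\right) + f\right) = 7 + \left(2 f^{2} + f\right) = 7 + \left(f + 2 f^{2}\right) = 7 + f + 2 f^{2}$)
$h{\left(o \right)} = 35$ ($h{\left(o \right)} = -8 + \left(7 + 4 + 2 \cdot 4^{2}\right) = -8 + \left(7 + 4 + 2 \cdot 16\right) = -8 + \left(7 + 4 + 32\right) = -8 + 43 = 35$)
$p = -1223$ ($p = 2 - 35^{2} = 2 - 1225 = -1223$)
$p - -68063 = -1223 - -68063 = -1223 + 68063 = 66840$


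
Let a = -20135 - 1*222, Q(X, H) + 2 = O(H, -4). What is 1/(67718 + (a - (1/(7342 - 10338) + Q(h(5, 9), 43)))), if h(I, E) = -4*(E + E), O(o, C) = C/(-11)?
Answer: 32956/1560883055 ≈ 2.1114e-5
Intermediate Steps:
O(o, C) = -C/11 (O(o, C) = C*(-1/11) = -C/11)
h(I, E) = -8*E
Q(X, H) = -18/11 (Q(X, H) = -2 - 1/11*(-4) = -2 + 4/11 = -18/11)
a = -20357 (a = -20135 - 222 = -20357)
1/(67718 + (a - (1/(7342 - 10338) + Q(h(5, 9), 43)))) = 1/(67718 + (-20357 - (1/(7342 - 10338) - 18/11))) = 1/(67718 + (-20357 - (1/(-2996) - 18/11))) = 1/(67718 + (-20357 - (-1/2996 - 18/11))) = 1/(67718 + (-20357 - 1*(-53939/32956))) = 1/(67718 + (-20357 + 53939/32956)) = 1/(67718 - 670831353/32956) = 1/(1560883055/32956) = 32956/1560883055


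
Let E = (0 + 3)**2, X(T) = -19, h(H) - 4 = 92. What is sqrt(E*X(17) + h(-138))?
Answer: 5*I*sqrt(3) ≈ 8.6602*I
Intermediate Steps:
h(H) = 96 (h(H) = 4 + 92 = 96)
E = 9 (E = 3**2 = 9)
sqrt(E*X(17) + h(-138)) = sqrt(9*(-19) + 96) = sqrt(-171 + 96) = sqrt(-75) = 5*I*sqrt(3)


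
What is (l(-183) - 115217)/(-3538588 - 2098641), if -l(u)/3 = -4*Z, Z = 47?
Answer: 114653/5637229 ≈ 0.020339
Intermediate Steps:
l(u) = 564 (l(u) = -(-12)*47 = -3*(-188) = 564)
(l(-183) - 115217)/(-3538588 - 2098641) = (564 - 115217)/(-3538588 - 2098641) = -114653/(-5637229) = -114653*(-1/5637229) = 114653/5637229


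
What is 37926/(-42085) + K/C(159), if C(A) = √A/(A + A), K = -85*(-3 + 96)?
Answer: -37926/42085 - 15810*√159 ≈ -1.9936e+5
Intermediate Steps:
K = -7905 (K = -85*93 = -7905)
C(A) = 1/(2*√A) (C(A) = √A/((2*A)) = (1/(2*A))*√A = 1/(2*√A))
37926/(-42085) + K/C(159) = 37926/(-42085) - 7905*2*√159 = 37926*(-1/42085) - 7905*2*√159 = -37926/42085 - 7905*2*√159 = -37926/42085 - 15810*√159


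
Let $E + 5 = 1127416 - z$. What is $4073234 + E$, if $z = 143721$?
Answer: $5056924$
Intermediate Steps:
$E = 983690$ ($E = -5 + \left(1127416 - 143721\right) = -5 + 983695 = 983690$)
$4073234 + E = 4073234 + 983690 = 5056924$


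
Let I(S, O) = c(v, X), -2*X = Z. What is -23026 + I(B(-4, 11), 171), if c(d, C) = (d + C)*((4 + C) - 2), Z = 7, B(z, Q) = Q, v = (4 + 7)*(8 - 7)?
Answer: -92149/4 ≈ -23037.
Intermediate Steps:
v = 11 (v = 11*1 = 11)
X = -7/2 (X = -½*7 = -7/2 ≈ -3.5000)
c(d, C) = (2 + C)*(C + d) (c(d, C) = (C + d)*(2 + C) = (2 + C)*(C + d))
I(S, O) = -45/4 (I(S, O) = (-7/2)² + 2*(-7/2) + 2*11 - 7/2*11 = 49/4 - 7 + 22 - 77/2 = -45/4)
-23026 + I(B(-4, 11), 171) = -23026 - 45/4 = -92149/4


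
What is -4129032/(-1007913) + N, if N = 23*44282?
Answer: 342183136250/335971 ≈ 1.0185e+6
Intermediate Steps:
N = 1018486
-4129032/(-1007913) + N = -4129032/(-1007913) + 1018486 = -4129032*(-1/1007913) + 1018486 = 1376344/335971 + 1018486 = 342183136250/335971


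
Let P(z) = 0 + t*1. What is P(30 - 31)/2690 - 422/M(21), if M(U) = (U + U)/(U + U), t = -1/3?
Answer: -3405541/8070 ≈ -422.00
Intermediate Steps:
t = -1/3 (t = -1*1/3 = -1/3 ≈ -0.33333)
M(U) = 1 (M(U) = (2*U)/((2*U)) = (2*U)*(1/(2*U)) = 1)
P(z) = -1/3 (P(z) = 0 - 1/3*1 = 0 - 1/3 = -1/3)
P(30 - 31)/2690 - 422/M(21) = -1/3/2690 - 422/1 = -1/3*1/2690 - 422*1 = -1/8070 - 422 = -3405541/8070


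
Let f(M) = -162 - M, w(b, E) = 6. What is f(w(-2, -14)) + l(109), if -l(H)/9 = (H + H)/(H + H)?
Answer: -177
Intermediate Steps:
l(H) = -9 (l(H) = -9*(H + H)/(H + H) = -9*2*H/(2*H) = -9*2*H*1/(2*H) = -9*1 = -9)
f(w(-2, -14)) + l(109) = (-162 - 1*6) - 9 = (-162 - 6) - 9 = -168 - 9 = -177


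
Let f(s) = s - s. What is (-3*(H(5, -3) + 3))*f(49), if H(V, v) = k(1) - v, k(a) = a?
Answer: 0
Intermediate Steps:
f(s) = 0
H(V, v) = 1 - v
(-3*(H(5, -3) + 3))*f(49) = -3*((1 - 1*(-3)) + 3)*0 = -3*((1 + 3) + 3)*0 = -3*(4 + 3)*0 = -3*7*0 = -21*0 = 0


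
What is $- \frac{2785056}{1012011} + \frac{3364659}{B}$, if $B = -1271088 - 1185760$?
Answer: $- \frac{3415843727579}{828785733776} \approx -4.1215$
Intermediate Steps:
$B = -2456848$ ($B = -1271088 - 1185760 = -2456848$)
$- \frac{2785056}{1012011} + \frac{3364659}{B} = - \frac{2785056}{1012011} + \frac{3364659}{-2456848} = \left(-2785056\right) \frac{1}{1012011} + 3364659 \left(- \frac{1}{2456848}\right) = - \frac{928352}{337337} - \frac{3364659}{2456848} = - \frac{3415843727579}{828785733776}$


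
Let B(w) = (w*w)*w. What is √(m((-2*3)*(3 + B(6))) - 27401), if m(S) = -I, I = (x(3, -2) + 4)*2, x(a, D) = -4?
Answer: I*√27401 ≈ 165.53*I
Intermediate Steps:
B(w) = w³ (B(w) = w²*w = w³)
I = 0 (I = (-4 + 4)*2 = 0*2 = 0)
m(S) = 0 (m(S) = -1*0 = 0)
√(m((-2*3)*(3 + B(6))) - 27401) = √(0 - 27401) = √(-27401) = I*√27401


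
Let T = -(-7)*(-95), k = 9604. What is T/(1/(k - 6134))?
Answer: -2307550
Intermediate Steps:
T = -665 (T = -1*665 = -665)
T/(1/(k - 6134)) = -665/(1/(9604 - 6134)) = -665/(1/3470) = -665/1/3470 = -665*3470 = -2307550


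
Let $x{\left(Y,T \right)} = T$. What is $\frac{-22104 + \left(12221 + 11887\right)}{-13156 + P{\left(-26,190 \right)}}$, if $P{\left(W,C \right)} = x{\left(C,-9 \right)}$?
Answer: $- \frac{2004}{13165} \approx -0.15222$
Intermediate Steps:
$P{\left(W,C \right)} = -9$
$\frac{-22104 + \left(12221 + 11887\right)}{-13156 + P{\left(-26,190 \right)}} = \frac{-22104 + \left(12221 + 11887\right)}{-13156 - 9} = \frac{-22104 + 24108}{-13165} = 2004 \left(- \frac{1}{13165}\right) = - \frac{2004}{13165}$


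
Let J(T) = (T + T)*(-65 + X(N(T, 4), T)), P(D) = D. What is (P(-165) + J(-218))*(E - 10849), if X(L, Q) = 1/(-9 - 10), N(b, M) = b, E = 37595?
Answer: 14329463706/19 ≈ 7.5418e+8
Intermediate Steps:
X(L, Q) = -1/19 (X(L, Q) = 1/(-19) = -1/19)
J(T) = -2472*T/19 (J(T) = (T + T)*(-65 - 1/19) = (2*T)*(-1236/19) = -2472*T/19)
(P(-165) + J(-218))*(E - 10849) = (-165 - 2472/19*(-218))*(37595 - 10849) = (-165 + 538896/19)*26746 = (535761/19)*26746 = 14329463706/19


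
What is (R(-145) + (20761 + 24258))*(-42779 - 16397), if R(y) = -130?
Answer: -2656351464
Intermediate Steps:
(R(-145) + (20761 + 24258))*(-42779 - 16397) = (-130 + (20761 + 24258))*(-42779 - 16397) = (-130 + 45019)*(-59176) = 44889*(-59176) = -2656351464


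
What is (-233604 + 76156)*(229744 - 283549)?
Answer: 8471489640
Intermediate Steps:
(-233604 + 76156)*(229744 - 283549) = -157448*(-53805) = 8471489640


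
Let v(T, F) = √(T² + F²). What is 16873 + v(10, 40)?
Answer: 16873 + 10*√17 ≈ 16914.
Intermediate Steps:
v(T, F) = √(F² + T²)
16873 + v(10, 40) = 16873 + √(40² + 10²) = 16873 + √(1600 + 100) = 16873 + √1700 = 16873 + 10*√17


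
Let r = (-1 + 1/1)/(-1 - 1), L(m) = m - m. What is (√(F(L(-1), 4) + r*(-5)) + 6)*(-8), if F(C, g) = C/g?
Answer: -48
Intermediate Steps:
L(m) = 0
r = 0 (r = (-1 + 1)/(-2) = 0*(-½) = 0)
(√(F(L(-1), 4) + r*(-5)) + 6)*(-8) = (√(0/4 + 0*(-5)) + 6)*(-8) = (√(0*(¼) + 0) + 6)*(-8) = (√(0 + 0) + 6)*(-8) = (√0 + 6)*(-8) = (0 + 6)*(-8) = 6*(-8) = -48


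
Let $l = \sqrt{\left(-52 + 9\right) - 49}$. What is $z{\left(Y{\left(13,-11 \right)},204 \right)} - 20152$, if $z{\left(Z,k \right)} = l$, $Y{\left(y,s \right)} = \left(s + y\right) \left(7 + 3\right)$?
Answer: $-20152 + 2 i \sqrt{23} \approx -20152.0 + 9.5917 i$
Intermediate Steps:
$Y{\left(y,s \right)} = 10 s + 10 y$ ($Y{\left(y,s \right)} = \left(s + y\right) 10 = 10 s + 10 y$)
$l = 2 i \sqrt{23}$ ($l = \sqrt{-43 - 49} = \sqrt{-92} = 2 i \sqrt{23} \approx 9.5917 i$)
$z{\left(Z,k \right)} = 2 i \sqrt{23}$
$z{\left(Y{\left(13,-11 \right)},204 \right)} - 20152 = 2 i \sqrt{23} - 20152 = -20152 + 2 i \sqrt{23}$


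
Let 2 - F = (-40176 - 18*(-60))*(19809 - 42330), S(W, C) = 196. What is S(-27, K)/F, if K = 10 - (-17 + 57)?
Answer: -14/62891501 ≈ -2.2261e-7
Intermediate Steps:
K = -30 (K = 10 - 1*40 = 10 - 40 = -30)
F = -880481014 (F = 2 - (-40176 - 18*(-60))*(19809 - 42330) = 2 - (-40176 + 1080)*(-22521) = 2 - (-39096)*(-22521) = 2 - 1*880481016 = 2 - 880481016 = -880481014)
S(-27, K)/F = 196/(-880481014) = 196*(-1/880481014) = -14/62891501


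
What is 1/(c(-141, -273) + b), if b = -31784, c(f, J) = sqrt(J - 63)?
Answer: -3973/126277874 - I*sqrt(21)/252555748 ≈ -3.1462e-5 - 1.8145e-8*I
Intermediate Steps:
c(f, J) = sqrt(-63 + J)
1/(c(-141, -273) + b) = 1/(sqrt(-63 - 273) - 31784) = 1/(sqrt(-336) - 31784) = 1/(4*I*sqrt(21) - 31784) = 1/(-31784 + 4*I*sqrt(21))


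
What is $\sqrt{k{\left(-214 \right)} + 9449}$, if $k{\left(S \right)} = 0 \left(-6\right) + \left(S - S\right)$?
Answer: $\sqrt{9449} \approx 97.206$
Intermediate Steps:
$k{\left(S \right)} = 0$ ($k{\left(S \right)} = 0 + 0 = 0$)
$\sqrt{k{\left(-214 \right)} + 9449} = \sqrt{0 + 9449} = \sqrt{9449}$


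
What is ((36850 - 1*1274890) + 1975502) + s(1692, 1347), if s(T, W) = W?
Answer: 738809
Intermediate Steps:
((36850 - 1*1274890) + 1975502) + s(1692, 1347) = ((36850 - 1*1274890) + 1975502) + 1347 = ((36850 - 1274890) + 1975502) + 1347 = (-1238040 + 1975502) + 1347 = 737462 + 1347 = 738809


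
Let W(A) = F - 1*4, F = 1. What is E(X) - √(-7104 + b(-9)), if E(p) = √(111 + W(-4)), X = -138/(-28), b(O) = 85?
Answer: 6*√3 - I*√7019 ≈ 10.392 - 83.779*I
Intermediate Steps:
X = 69/14 (X = -138*(-1/28) = 69/14 ≈ 4.9286)
W(A) = -3 (W(A) = 1 - 1*4 = 1 - 4 = -3)
E(p) = 6*√3 (E(p) = √(111 - 3) = √108 = 6*√3)
E(X) - √(-7104 + b(-9)) = 6*√3 - √(-7104 + 85) = 6*√3 - √(-7019) = 6*√3 - I*√7019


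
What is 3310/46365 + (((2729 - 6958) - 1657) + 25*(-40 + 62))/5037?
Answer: -668786/676929 ≈ -0.98797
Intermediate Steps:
3310/46365 + (((2729 - 6958) - 1657) + 25*(-40 + 62))/5037 = 3310*(1/46365) + ((-4229 - 1657) + 25*22)*(1/5037) = 662/9273 + (-5886 + 550)*(1/5037) = 662/9273 - 5336*1/5037 = 662/9273 - 232/219 = -668786/676929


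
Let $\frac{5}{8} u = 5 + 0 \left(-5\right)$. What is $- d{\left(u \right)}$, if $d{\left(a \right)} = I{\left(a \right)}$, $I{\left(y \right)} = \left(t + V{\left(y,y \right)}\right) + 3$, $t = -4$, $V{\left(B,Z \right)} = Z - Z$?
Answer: $1$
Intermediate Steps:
$V{\left(B,Z \right)} = 0$
$u = 8$ ($u = \frac{8 \left(5 + 0 \left(-5\right)\right)}{5} = \frac{8 \left(5 + 0\right)}{5} = \frac{8}{5} \cdot 5 = 8$)
$I{\left(y \right)} = -1$ ($I{\left(y \right)} = \left(-4 + 0\right) + 3 = -4 + 3 = -1$)
$d{\left(a \right)} = -1$
$- d{\left(u \right)} = \left(-1\right) \left(-1\right) = 1$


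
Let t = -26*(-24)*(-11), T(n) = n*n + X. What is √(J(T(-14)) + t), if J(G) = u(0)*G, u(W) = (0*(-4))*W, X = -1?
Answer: 4*I*√429 ≈ 82.849*I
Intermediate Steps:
u(W) = 0 (u(W) = 0*W = 0)
T(n) = -1 + n² (T(n) = n*n - 1 = n² - 1 = -1 + n²)
J(G) = 0 (J(G) = 0*G = 0)
t = -6864 (t = 624*(-11) = -6864)
√(J(T(-14)) + t) = √(0 - 6864) = √(-6864) = 4*I*√429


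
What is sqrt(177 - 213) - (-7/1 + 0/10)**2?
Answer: -49 + 6*I ≈ -49.0 + 6.0*I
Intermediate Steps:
sqrt(177 - 213) - (-7/1 + 0/10)**2 = sqrt(-36) - (-7*1 + 0*(1/10))**2 = 6*I - (-7 + 0)**2 = 6*I - 1*(-7)**2 = 6*I - 1*49 = 6*I - 49 = -49 + 6*I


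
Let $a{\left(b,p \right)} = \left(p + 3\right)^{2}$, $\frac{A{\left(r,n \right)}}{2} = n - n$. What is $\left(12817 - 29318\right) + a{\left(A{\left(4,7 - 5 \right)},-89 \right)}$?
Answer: $-9105$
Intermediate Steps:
$A{\left(r,n \right)} = 0$ ($A{\left(r,n \right)} = 2 \left(n - n\right) = 2 \cdot 0 = 0$)
$a{\left(b,p \right)} = \left(3 + p\right)^{2}$
$\left(12817 - 29318\right) + a{\left(A{\left(4,7 - 5 \right)},-89 \right)} = \left(12817 - 29318\right) + \left(3 - 89\right)^{2} = -16501 + \left(-86\right)^{2} = -16501 + 7396 = -9105$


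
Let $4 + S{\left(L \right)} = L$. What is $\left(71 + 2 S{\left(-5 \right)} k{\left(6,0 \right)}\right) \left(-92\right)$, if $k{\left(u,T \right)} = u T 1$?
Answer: $-6532$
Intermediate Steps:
$k{\left(u,T \right)} = T u$ ($k{\left(u,T \right)} = T u 1 = T u$)
$S{\left(L \right)} = -4 + L$
$\left(71 + 2 S{\left(-5 \right)} k{\left(6,0 \right)}\right) \left(-92\right) = \left(71 + 2 \left(-4 - 5\right) 0 \cdot 6\right) \left(-92\right) = \left(71 + 2 \left(-9\right) 0\right) \left(-92\right) = \left(71 - 0\right) \left(-92\right) = \left(71 + 0\right) \left(-92\right) = 71 \left(-92\right) = -6532$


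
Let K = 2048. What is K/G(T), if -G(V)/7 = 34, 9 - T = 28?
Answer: -1024/119 ≈ -8.6050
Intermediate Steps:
T = -19 (T = 9 - 1*28 = 9 - 28 = -19)
G(V) = -238 (G(V) = -7*34 = -238)
K/G(T) = 2048/(-238) = 2048*(-1/238) = -1024/119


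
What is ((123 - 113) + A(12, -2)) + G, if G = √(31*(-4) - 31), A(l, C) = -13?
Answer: -3 + I*√155 ≈ -3.0 + 12.45*I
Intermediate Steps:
G = I*√155 (G = √(-124 - 31) = √(-155) = I*√155 ≈ 12.45*I)
((123 - 113) + A(12, -2)) + G = ((123 - 113) - 13) + I*√155 = (10 - 13) + I*√155 = -3 + I*√155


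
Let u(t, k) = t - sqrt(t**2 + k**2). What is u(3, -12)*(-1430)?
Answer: -4290 + 4290*sqrt(17) ≈ 13398.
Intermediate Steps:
u(t, k) = t - sqrt(k**2 + t**2)
u(3, -12)*(-1430) = (3 - sqrt((-12)**2 + 3**2))*(-1430) = (3 - sqrt(144 + 9))*(-1430) = (3 - sqrt(153))*(-1430) = (3 - 3*sqrt(17))*(-1430) = -4290 + 4290*sqrt(17)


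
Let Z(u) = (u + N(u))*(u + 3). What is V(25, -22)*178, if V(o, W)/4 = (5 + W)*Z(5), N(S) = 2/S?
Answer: -2614464/5 ≈ -5.2289e+5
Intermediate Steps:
Z(u) = (3 + u)*(u + 2/u) (Z(u) = (u + 2/u)*(u + 3) = (u + 2/u)*(3 + u) = (3 + u)*(u + 2/u))
V(o, W) = 864 + 864*W/5 (V(o, W) = 4*((5 + W)*(2 + 5² + 3*5 + 6/5)) = 4*((5 + W)*(2 + 25 + 15 + 6*(⅕))) = 4*((5 + W)*(2 + 25 + 15 + 6/5)) = 4*((5 + W)*(216/5)) = 4*(216 + 216*W/5) = 864 + 864*W/5)
V(25, -22)*178 = (864 + (864/5)*(-22))*178 = (864 - 19008/5)*178 = -14688/5*178 = -2614464/5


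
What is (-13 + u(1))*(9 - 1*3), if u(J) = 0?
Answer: -78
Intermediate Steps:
(-13 + u(1))*(9 - 1*3) = (-13 + 0)*(9 - 1*3) = -13*(9 - 3) = -13*6 = -78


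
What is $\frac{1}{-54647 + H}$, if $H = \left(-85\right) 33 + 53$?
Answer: $- \frac{1}{57399} \approx -1.7422 \cdot 10^{-5}$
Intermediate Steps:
$H = -2752$ ($H = -2805 + 53 = -2752$)
$\frac{1}{-54647 + H} = \frac{1}{-54647 - 2752} = \frac{1}{-57399} = - \frac{1}{57399}$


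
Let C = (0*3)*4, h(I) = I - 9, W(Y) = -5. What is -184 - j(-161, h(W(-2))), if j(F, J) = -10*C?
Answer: -184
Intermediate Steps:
h(I) = -9 + I
C = 0 (C = 0*4 = 0)
j(F, J) = 0 (j(F, J) = -10*0 = 0)
-184 - j(-161, h(W(-2))) = -184 - 1*0 = -184 + 0 = -184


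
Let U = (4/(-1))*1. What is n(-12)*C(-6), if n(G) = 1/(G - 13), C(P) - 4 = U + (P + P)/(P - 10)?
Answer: -3/100 ≈ -0.030000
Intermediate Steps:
U = -4 (U = (4*(-1))*1 = -4*1 = -4)
C(P) = 2*P/(-10 + P) (C(P) = 4 + (-4 + (P + P)/(P - 10)) = 4 + (-4 + (2*P)/(-10 + P)) = 4 + (-4 + 2*P/(-10 + P)) = 2*P/(-10 + P))
n(G) = 1/(-13 + G)
n(-12)*C(-6) = (2*(-6)/(-10 - 6))/(-13 - 12) = (2*(-6)/(-16))/(-25) = -2*(-6)*(-1)/(25*16) = -1/25*3/4 = -3/100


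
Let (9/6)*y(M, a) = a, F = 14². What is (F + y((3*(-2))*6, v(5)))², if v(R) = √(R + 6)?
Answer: 345788/9 + 784*√11/3 ≈ 39288.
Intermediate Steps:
v(R) = √(6 + R)
F = 196
y(M, a) = 2*a/3
(F + y((3*(-2))*6, v(5)))² = (196 + 2*√(6 + 5)/3)² = (196 + 2*√11/3)²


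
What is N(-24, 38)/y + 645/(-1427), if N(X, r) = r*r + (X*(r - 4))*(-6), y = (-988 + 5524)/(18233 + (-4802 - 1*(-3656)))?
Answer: 5520937105/231174 ≈ 23882.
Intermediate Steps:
y = 648/2441 (y = 4536/(18233 + (-4802 + 3656)) = 4536/(18233 - 1146) = 4536/17087 = 4536*(1/17087) = 648/2441 ≈ 0.26546)
N(X, r) = r² - 6*X*(-4 + r) (N(X, r) = r² + (X*(-4 + r))*(-6) = r² - 6*X*(-4 + r))
N(-24, 38)/y + 645/(-1427) = (38² + 24*(-24) - 6*(-24)*38)/(648/2441) + 645/(-1427) = (1444 - 576 + 5472)*(2441/648) + 645*(-1/1427) = 6340*(2441/648) - 645/1427 = 3868985/162 - 645/1427 = 5520937105/231174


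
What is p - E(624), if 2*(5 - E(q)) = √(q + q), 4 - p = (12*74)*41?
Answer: -36409 + 2*√78 ≈ -36391.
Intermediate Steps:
p = -36404 (p = 4 - 12*74*41 = 4 - 888*41 = 4 - 1*36408 = 4 - 36408 = -36404)
E(q) = 5 - √2*√q/2 (E(q) = 5 - √(q + q)/2 = 5 - √2*√q/2)
p - E(624) = -36404 - (5 - √2*√624/2) = -36404 - (5 - √2*4*√39/2) = -36404 - (5 - 2*√78) = -36404 + (-5 + 2*√78) = -36409 + 2*√78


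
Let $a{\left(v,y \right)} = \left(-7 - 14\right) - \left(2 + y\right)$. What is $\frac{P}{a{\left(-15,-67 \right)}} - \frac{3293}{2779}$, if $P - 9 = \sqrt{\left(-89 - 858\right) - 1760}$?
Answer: $- \frac{119881}{122276} + \frac{i \sqrt{2707}}{44} \approx -0.98041 + 1.1825 i$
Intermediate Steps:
$P = 9 + i \sqrt{2707}$ ($P = 9 + \sqrt{\left(-89 - 858\right) - 1760} = 9 + \sqrt{-947 - 1760} = 9 + \sqrt{-2707} = 9 + i \sqrt{2707} \approx 9.0 + 52.029 i$)
$a{\left(v,y \right)} = -23 - y$ ($a{\left(v,y \right)} = \left(-7 - 14\right) - \left(2 + y\right) = -21 - \left(2 + y\right) = -23 - y$)
$\frac{P}{a{\left(-15,-67 \right)}} - \frac{3293}{2779} = \frac{9 + i \sqrt{2707}}{-23 - -67} - \frac{3293}{2779} = \frac{9 + i \sqrt{2707}}{-23 + 67} - \frac{3293}{2779} = \frac{9 + i \sqrt{2707}}{44} - \frac{3293}{2779} = \left(9 + i \sqrt{2707}\right) \frac{1}{44} - \frac{3293}{2779} = \left(\frac{9}{44} + \frac{i \sqrt{2707}}{44}\right) - \frac{3293}{2779} = - \frac{119881}{122276} + \frac{i \sqrt{2707}}{44}$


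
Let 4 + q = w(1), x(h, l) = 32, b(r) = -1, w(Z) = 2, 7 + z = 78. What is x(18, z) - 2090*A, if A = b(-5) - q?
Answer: -2058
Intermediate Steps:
z = 71 (z = -7 + 78 = 71)
q = -2 (q = -4 + 2 = -2)
A = 1 (A = -1 - 1*(-2) = -1 + 2 = 1)
x(18, z) - 2090*A = 32 - 2090*1 = 32 - 2090 = -2058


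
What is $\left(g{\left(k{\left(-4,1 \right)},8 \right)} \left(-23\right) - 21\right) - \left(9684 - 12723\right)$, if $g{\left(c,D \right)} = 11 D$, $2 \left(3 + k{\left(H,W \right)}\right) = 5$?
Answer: $994$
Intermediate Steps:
$k{\left(H,W \right)} = - \frac{1}{2}$ ($k{\left(H,W \right)} = -3 + \frac{1}{2} \cdot 5 = -3 + \frac{5}{2} = - \frac{1}{2}$)
$\left(g{\left(k{\left(-4,1 \right)},8 \right)} \left(-23\right) - 21\right) - \left(9684 - 12723\right) = \left(11 \cdot 8 \left(-23\right) - 21\right) - \left(9684 - 12723\right) = \left(88 \left(-23\right) - 21\right) - \left(9684 - 12723\right) = \left(-2024 - 21\right) - -3039 = -2045 + 3039 = 994$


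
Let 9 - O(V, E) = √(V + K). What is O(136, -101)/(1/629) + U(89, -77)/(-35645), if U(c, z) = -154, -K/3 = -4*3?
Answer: 201786499/35645 - 1258*√43 ≈ -2588.3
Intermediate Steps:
K = 36 (K = -(-12)*3 = -3*(-12) = 36)
O(V, E) = 9 - √(36 + V) (O(V, E) = 9 - √(V + 36) = 9 - √(36 + V))
O(136, -101)/(1/629) + U(89, -77)/(-35645) = (9 - √(36 + 136))/(1/629) - 154/(-35645) = (9 - √172)/(1/629) - 154*(-1/35645) = (9 - 2*√43)*629 + 154/35645 = (5661 - 1258*√43) + 154/35645 = 201786499/35645 - 1258*√43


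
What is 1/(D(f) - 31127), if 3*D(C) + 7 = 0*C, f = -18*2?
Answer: -3/93388 ≈ -3.2124e-5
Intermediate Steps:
f = -36
D(C) = -7/3 (D(C) = -7/3 + (0*C)/3 = -7/3 + (⅓)*0 = -7/3 + 0 = -7/3)
1/(D(f) - 31127) = 1/(-7/3 - 31127) = 1/(-93388/3) = -3/93388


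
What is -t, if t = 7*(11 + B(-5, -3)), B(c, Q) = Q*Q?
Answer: -140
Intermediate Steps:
B(c, Q) = Q**2
t = 140 (t = 7*(11 + (-3)**2) = 7*(11 + 9) = 7*20 = 140)
-t = -1*140 = -140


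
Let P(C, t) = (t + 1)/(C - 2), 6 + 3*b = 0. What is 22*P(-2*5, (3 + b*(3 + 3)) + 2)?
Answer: 11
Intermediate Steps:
b = -2 (b = -2 + (⅓)*0 = -2 + 0 = -2)
P(C, t) = (1 + t)/(-2 + C)
22*P(-2*5, (3 + b*(3 + 3)) + 2) = 22*((1 + ((3 - 2*(3 + 3)) + 2))/(-2 - 2*5)) = 22*((1 + ((3 - 2*6) + 2))/(-2 - 10)) = 22*((1 + ((3 - 12) + 2))/(-12)) = 22*(-(1 + (-9 + 2))/12) = 22*(-(1 - 7)/12) = 22*(-1/12*(-6)) = 22*(½) = 11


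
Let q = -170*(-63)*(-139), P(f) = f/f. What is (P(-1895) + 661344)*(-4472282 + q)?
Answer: -3942259027340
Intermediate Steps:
P(f) = 1
q = -1488690 (q = 10710*(-139) = -1488690)
(P(-1895) + 661344)*(-4472282 + q) = (1 + 661344)*(-4472282 - 1488690) = 661345*(-5960972) = -3942259027340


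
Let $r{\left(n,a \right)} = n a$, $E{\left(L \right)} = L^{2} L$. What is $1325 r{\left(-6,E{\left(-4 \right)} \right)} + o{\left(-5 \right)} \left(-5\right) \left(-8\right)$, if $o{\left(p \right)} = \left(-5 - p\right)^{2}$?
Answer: $508800$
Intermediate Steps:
$E{\left(L \right)} = L^{3}$
$r{\left(n,a \right)} = a n$
$1325 r{\left(-6,E{\left(-4 \right)} \right)} + o{\left(-5 \right)} \left(-5\right) \left(-8\right) = 1325 \left(-4\right)^{3} \left(-6\right) + \left(5 - 5\right)^{2} \left(-5\right) \left(-8\right) = 1325 \left(\left(-64\right) \left(-6\right)\right) + 0^{2} \left(-5\right) \left(-8\right) = 1325 \cdot 384 + 0 \left(-5\right) \left(-8\right) = 508800 + 0 \left(-8\right) = 508800 + 0 = 508800$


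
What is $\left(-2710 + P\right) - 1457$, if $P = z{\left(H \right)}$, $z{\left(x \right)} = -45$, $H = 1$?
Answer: $-4212$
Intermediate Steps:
$P = -45$
$\left(-2710 + P\right) - 1457 = \left(-2710 - 45\right) - 1457 = -2755 - 1457 = -4212$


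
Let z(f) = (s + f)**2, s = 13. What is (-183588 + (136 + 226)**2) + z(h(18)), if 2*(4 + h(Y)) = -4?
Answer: -52495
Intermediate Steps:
h(Y) = -6 (h(Y) = -4 + (1/2)*(-4) = -4 - 2 = -6)
z(f) = (13 + f)**2
(-183588 + (136 + 226)**2) + z(h(18)) = (-183588 + (136 + 226)**2) + (13 - 6)**2 = (-183588 + 362**2) + 7**2 = (-183588 + 131044) + 49 = -52544 + 49 = -52495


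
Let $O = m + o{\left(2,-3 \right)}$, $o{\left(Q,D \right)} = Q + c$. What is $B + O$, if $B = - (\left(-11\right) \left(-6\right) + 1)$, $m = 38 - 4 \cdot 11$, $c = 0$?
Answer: $-71$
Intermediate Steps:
$o{\left(Q,D \right)} = Q$ ($o{\left(Q,D \right)} = Q + 0 = Q$)
$m = -6$ ($m = 38 - 44 = -6$)
$B = -67$ ($B = - (66 + 1) = \left(-1\right) 67 = -67$)
$O = -4$ ($O = -6 + 2 = -4$)
$B + O = -67 - 4 = -71$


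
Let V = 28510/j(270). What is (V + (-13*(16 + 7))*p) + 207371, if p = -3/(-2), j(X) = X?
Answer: 11179517/54 ≈ 2.0703e+5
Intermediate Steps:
p = 3/2 (p = -3*(-½) = 3/2 ≈ 1.5000)
V = 2851/27 (V = 28510/270 = 28510*(1/270) = 2851/27 ≈ 105.59)
(V + (-13*(16 + 7))*p) + 207371 = (2851/27 - 13*(16 + 7)*(3/2)) + 207371 = (2851/27 - 13*23*(3/2)) + 207371 = (2851/27 - 299*3/2) + 207371 = (2851/27 - 897/2) + 207371 = -18517/54 + 207371 = 11179517/54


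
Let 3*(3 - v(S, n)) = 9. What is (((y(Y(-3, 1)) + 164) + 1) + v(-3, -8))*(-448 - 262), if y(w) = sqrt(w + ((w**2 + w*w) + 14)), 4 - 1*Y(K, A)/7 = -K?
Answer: -117150 - 710*sqrt(119) ≈ -1.2490e+5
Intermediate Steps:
v(S, n) = 0 (v(S, n) = 3 - 1/3*9 = 3 - 3 = 0)
Y(K, A) = 28 + 7*K (Y(K, A) = 28 - (-7)*K = 28 + 7*K)
y(w) = sqrt(14 + w + 2*w**2) (y(w) = sqrt(w + ((w**2 + w**2) + 14)) = sqrt(w + (2*w**2 + 14)) = sqrt(w + (14 + 2*w**2)) = sqrt(14 + w + 2*w**2))
(((y(Y(-3, 1)) + 164) + 1) + v(-3, -8))*(-448 - 262) = (((sqrt(14 + (28 + 7*(-3)) + 2*(28 + 7*(-3))**2) + 164) + 1) + 0)*(-448 - 262) = (((sqrt(14 + (28 - 21) + 2*(28 - 21)**2) + 164) + 1) + 0)*(-710) = (((sqrt(14 + 7 + 2*7**2) + 164) + 1) + 0)*(-710) = (((sqrt(14 + 7 + 2*49) + 164) + 1) + 0)*(-710) = (((sqrt(14 + 7 + 98) + 164) + 1) + 0)*(-710) = (((sqrt(119) + 164) + 1) + 0)*(-710) = (((164 + sqrt(119)) + 1) + 0)*(-710) = ((165 + sqrt(119)) + 0)*(-710) = (165 + sqrt(119))*(-710) = -117150 - 710*sqrt(119)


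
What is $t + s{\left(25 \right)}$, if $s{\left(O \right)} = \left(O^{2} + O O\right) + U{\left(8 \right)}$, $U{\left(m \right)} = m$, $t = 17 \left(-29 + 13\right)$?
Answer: $986$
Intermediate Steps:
$t = -272$ ($t = 17 \left(-16\right) = -272$)
$s{\left(O \right)} = 8 + 2 O^{2}$ ($s{\left(O \right)} = \left(O^{2} + O O\right) + 8 = \left(O^{2} + O^{2}\right) + 8 = 2 O^{2} + 8 = 8 + 2 O^{2}$)
$t + s{\left(25 \right)} = -272 + \left(8 + 2 \cdot 25^{2}\right) = -272 + \left(8 + 2 \cdot 625\right) = -272 + \left(8 + 1250\right) = -272 + 1258 = 986$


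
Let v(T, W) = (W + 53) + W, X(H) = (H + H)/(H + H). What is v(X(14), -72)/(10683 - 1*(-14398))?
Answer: -13/3583 ≈ -0.0036282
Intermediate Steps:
X(H) = 1 (X(H) = (2*H)/((2*H)) = (2*H)*(1/(2*H)) = 1)
v(T, W) = 53 + 2*W (v(T, W) = (53 + W) + W = 53 + 2*W)
v(X(14), -72)/(10683 - 1*(-14398)) = (53 + 2*(-72))/(10683 - 1*(-14398)) = (53 - 144)/(10683 + 14398) = -91/25081 = -91*1/25081 = -13/3583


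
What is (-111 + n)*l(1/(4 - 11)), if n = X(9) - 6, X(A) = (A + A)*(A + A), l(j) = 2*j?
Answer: -414/7 ≈ -59.143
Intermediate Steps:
X(A) = 4*A**2 (X(A) = (2*A)*(2*A) = 4*A**2)
n = 318 (n = 4*9**2 - 6 = 4*81 - 6 = 324 - 6 = 318)
(-111 + n)*l(1/(4 - 11)) = (-111 + 318)*(2/(4 - 11)) = 207*(2/(-7)) = 207*(2*(-1/7)) = 207*(-2/7) = -414/7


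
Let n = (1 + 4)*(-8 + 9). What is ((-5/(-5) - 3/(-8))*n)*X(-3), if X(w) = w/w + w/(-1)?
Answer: 55/2 ≈ 27.500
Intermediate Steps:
n = 5 (n = 5*1 = 5)
X(w) = 1 - w (X(w) = 1 + w*(-1) = 1 - w)
((-5/(-5) - 3/(-8))*n)*X(-3) = ((-5/(-5) - 3/(-8))*5)*(1 - 1*(-3)) = ((-5*(-⅕) - 3*(-⅛))*5)*(1 + 3) = ((1 + 3/8)*5)*4 = ((11/8)*5)*4 = (55/8)*4 = 55/2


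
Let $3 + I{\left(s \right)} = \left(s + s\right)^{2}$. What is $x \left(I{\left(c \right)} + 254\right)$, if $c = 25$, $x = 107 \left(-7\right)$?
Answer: $-2060499$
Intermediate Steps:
$x = -749$
$I{\left(s \right)} = -3 + 4 s^{2}$ ($I{\left(s \right)} = -3 + \left(s + s\right)^{2} = -3 + \left(2 s\right)^{2} = -3 + 4 s^{2}$)
$x \left(I{\left(c \right)} + 254\right) = - 749 \left(\left(-3 + 4 \cdot 25^{2}\right) + 254\right) = - 749 \left(\left(-3 + 4 \cdot 625\right) + 254\right) = - 749 \left(\left(-3 + 2500\right) + 254\right) = - 749 \left(2497 + 254\right) = \left(-749\right) 2751 = -2060499$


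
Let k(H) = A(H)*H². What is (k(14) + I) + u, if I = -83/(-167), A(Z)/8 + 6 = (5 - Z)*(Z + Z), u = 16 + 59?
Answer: -67546240/167 ≈ -4.0447e+5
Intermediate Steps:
u = 75
A(Z) = -48 + 16*Z*(5 - Z) (A(Z) = -48 + 8*((5 - Z)*(Z + Z)) = -48 + 8*((5 - Z)*(2*Z)) = -48 + 8*(2*Z*(5 - Z)) = -48 + 16*Z*(5 - Z))
I = 83/167 (I = -83*(-1/167) = 83/167 ≈ 0.49701)
k(H) = H²*(-48 - 16*H² + 80*H) (k(H) = (-48 - 16*H² + 80*H)*H² = H²*(-48 - 16*H² + 80*H))
(k(14) + I) + u = (16*14²*(-3 - 1*14² + 5*14) + 83/167) + 75 = (16*196*(-3 - 1*196 + 70) + 83/167) + 75 = (16*196*(-3 - 196 + 70) + 83/167) + 75 = (16*196*(-129) + 83/167) + 75 = (-404544 + 83/167) + 75 = -67558765/167 + 75 = -67546240/167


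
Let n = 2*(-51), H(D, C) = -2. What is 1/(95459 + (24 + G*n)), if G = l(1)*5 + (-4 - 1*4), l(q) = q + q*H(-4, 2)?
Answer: 1/96809 ≈ 1.0330e-5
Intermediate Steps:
l(q) = -q (l(q) = q + q*(-2) = q - 2*q = -q)
G = -13 (G = -1*1*5 + (-4 - 1*4) = -1*5 + (-4 - 4) = -5 - 8 = -13)
n = -102
1/(95459 + (24 + G*n)) = 1/(95459 + (24 - 13*(-102))) = 1/(95459 + (24 + 1326)) = 1/(95459 + 1350) = 1/96809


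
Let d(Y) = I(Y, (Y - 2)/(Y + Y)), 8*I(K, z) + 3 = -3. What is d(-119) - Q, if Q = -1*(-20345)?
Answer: -81383/4 ≈ -20346.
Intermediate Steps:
I(K, z) = -¾ (I(K, z) = -3/8 + (⅛)*(-3) = -3/8 - 3/8 = -¾)
d(Y) = -¾
Q = 20345
d(-119) - Q = -¾ - 1*20345 = -¾ - 20345 = -81383/4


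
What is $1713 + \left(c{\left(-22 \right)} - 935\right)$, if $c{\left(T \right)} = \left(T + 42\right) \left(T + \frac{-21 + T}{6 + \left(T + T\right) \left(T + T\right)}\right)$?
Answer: $\frac{327768}{971} \approx 337.56$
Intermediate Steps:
$c{\left(T \right)} = \left(42 + T\right) \left(T + \frac{-21 + T}{6 + 4 T^{2}}\right)$ ($c{\left(T \right)} = \left(42 + T\right) \left(T + \frac{-21 + T}{6 + 2 T 2 T}\right) = \left(42 + T\right) \left(T + \frac{-21 + T}{6 + 4 T^{2}}\right)$)
$1713 + \left(c{\left(-22 \right)} - 935\right) = 1713 - \left(935 - \frac{-882 + 4 \left(-22\right)^{4} + 7 \left(-22\right)^{2} + 168 \left(-22\right)^{3} + 273 \left(-22\right)}{2 \left(3 + 2 \left(-22\right)^{2}\right)}\right) = 1713 - \left(935 - \frac{-882 + 4 \cdot 234256 + 7 \cdot 484 + 168 \left(-10648\right) - 6006}{2 \left(3 + 2 \cdot 484\right)}\right) = 1713 - \left(935 - \frac{-882 + 937024 + 3388 - 1788864 - 6006}{2 \left(3 + 968\right)}\right) = 1713 - \left(935 - \frac{1}{2} \cdot \frac{1}{971} \left(-855340\right)\right) = 1713 - \left(935 - - \frac{427670}{971}\right) = 1713 - \frac{1335555}{971} = \frac{327768}{971}$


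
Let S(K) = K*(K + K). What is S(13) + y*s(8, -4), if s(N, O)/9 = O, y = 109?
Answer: -3586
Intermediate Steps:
s(N, O) = 9*O
S(K) = 2*K**2 (S(K) = K*(2*K) = 2*K**2)
S(13) + y*s(8, -4) = 2*13**2 + 109*(9*(-4)) = 2*169 + 109*(-36) = 338 - 3924 = -3586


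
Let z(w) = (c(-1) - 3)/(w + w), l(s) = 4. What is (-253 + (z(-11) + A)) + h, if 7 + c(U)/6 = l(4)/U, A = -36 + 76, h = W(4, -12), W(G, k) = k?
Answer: -4881/22 ≈ -221.86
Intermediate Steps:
h = -12
A = 40
c(U) = -42 + 24/U (c(U) = -42 + 6*(4/U) = -42 + 24/U)
z(w) = -69/(2*w) (z(w) = ((-42 + 24/(-1)) - 3)/(w + w) = ((-42 + 24*(-1)) - 3)/((2*w)) = ((-42 - 24) - 3)*(1/(2*w)) = (-66 - 3)*(1/(2*w)) = -69/(2*w))
(-253 + (z(-11) + A)) + h = (-253 + (-69/2/(-11) + 40)) - 12 = (-253 + (-69/2*(-1/11) + 40)) - 12 = (-253 + (69/22 + 40)) - 12 = (-253 + 949/22) - 12 = -4617/22 - 12 = -4881/22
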